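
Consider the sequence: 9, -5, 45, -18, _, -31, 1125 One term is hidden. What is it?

225

Odd-indexed and even-indexed terms follow separate rules.
Subsequence A: 9, 45, ?, 1125 (geometric, ×5 each step).
Subsequence B: -5, -18, -31 (arithmetic with common difference −13).
Subsequence A's pattern makes the blank 225.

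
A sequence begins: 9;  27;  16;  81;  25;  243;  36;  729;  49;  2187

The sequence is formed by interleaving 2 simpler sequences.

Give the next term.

64

The terms cycle through 2 interleaved subsequences.
Track A: 9, 16, 25, 36, 49 (the squares 3², 4², 5², …).
Track B: 27, 81, 243, 729, 2187 (powers 3^3, 3^4, 3^5, …).
Position 11 falls in track A as its term 6, giving 64.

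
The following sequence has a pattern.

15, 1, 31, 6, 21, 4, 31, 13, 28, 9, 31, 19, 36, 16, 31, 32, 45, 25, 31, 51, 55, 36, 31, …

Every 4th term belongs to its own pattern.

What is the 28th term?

134

Split by position mod 4: positions 1, 5, 9, … form one track, and each other residue class forms its own.
Stream A: 15, 21, 28, 36, 45, 55 (triangular numbers starting at T_5).
Stream B: 1, 4, 9, 16, 25, 36 (consecutive squares n² from n = 1).
Stream C: 31, 31, 31, 31, 31, 31 (constant 31).
Stream D: 6, 13, 19, 32, 51 (each term equals the sum of the previous two).
Term 28 comes from stream D (its 7th entry): 134.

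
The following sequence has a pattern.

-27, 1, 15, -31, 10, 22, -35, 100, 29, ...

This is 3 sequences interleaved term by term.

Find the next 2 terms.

Read the sequence 3 terms at a time; column i is its own pattern.
Track A: -27, -31, -35 (subtracting 4 each time).
Track B: 1, 10, 100 (powers 10^0, 10^1, 10^2, …).
Track C: 15, 22, 29 (arithmetic, step +7).
Position 10 → track A, term 4 = -39.
The 11th slot belongs to track B; its 4th term is 1000.

-39, 1000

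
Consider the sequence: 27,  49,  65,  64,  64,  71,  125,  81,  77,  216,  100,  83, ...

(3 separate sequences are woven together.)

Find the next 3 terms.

343, 121, 89

Read the sequence 3 terms at a time; column i is its own pattern.
Stream A: 27, 64, 125, 216 (perfect cubes starting at 3³).
Stream B: 49, 64, 81, 100 (consecutive squares n² from n = 7).
Stream C: 65, 71, 77, 83 (arithmetic with common difference +6).
The 13th slot belongs to stream A; its 5th term is 343.
The 14th slot belongs to stream B; its 5th term is 121.
Position 15 → stream C, term 5 = 89.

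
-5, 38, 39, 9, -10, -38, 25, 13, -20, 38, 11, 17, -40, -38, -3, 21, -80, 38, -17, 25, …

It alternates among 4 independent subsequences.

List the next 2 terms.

-160, -38

Read the sequence 4 terms at a time; column i is its own pattern.
Track A: -5, -10, -20, -40, -80. Geometric, ×2 each step.
Track B: 38, -38, 38, -38, 38. Alternating ±38.
Track C: 39, 25, 11, -3, -17. Arithmetic, step −14.
Track D: 9, 13, 17, 21, 25. Arithmetic with common difference +4.
Position 21 → track A, term 6 = -160.
Position 22 falls in track B as its term 6, giving -38.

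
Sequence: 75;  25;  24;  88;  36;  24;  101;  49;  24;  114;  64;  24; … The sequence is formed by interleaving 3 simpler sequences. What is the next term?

Split by position mod 3: positions 1, 4, 7, … form one track, and each other residue class forms its own.
Track A is 75, 88, 101, 114, which is arithmetic with common difference +13.
Track B is 25, 36, 49, 64, which is consecutive squares n² from n = 5.
Track C is 24, 24, 24, 24, which is constant 24.
Position 13 → track A, term 5 = 127.

127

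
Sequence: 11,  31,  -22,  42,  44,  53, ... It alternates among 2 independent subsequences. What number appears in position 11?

The terms cycle through 2 interleaved subsequences.
Stream A: 11, -22, 44 (a geometric progression (common ratio -2)).
Stream B: 31, 42, 53 (linear: a_n = 20 + 11·n).
Position 11 falls in stream A as its term 6, giving -352.

-352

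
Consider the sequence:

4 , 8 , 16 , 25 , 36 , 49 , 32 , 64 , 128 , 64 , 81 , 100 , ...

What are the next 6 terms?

Positions follow the repeating pattern AAABBB; grouping by letter gives 2 tracks.
Track A: 4, 8, 16, 32, 64, 128 — powers of 2.
Track B: 25, 36, 49, 64, 81, 100 — perfect squares starting at 5².
Term 13 comes from track A (its 7th entry): 256.
Position 14 → track A, term 8 = 512.
Position 15 falls in track A as its term 9, giving 1024.
The 16th slot belongs to track B; its 7th term is 121.
Term 17 comes from track B (its 8th entry): 144.
Position 18 → track B, term 9 = 169.

256, 512, 1024, 121, 144, 169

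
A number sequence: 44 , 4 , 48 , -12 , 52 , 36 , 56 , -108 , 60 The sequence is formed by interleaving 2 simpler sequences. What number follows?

324

Odd-indexed and even-indexed terms follow separate rules.
Subsequence A = 44, 48, 52, 56, 60: arithmetic, step +4.
Subsequence B = 4, -12, 36, -108: a geometric progression (common ratio -3).
The 10th slot belongs to subsequence B; its 5th term is 324.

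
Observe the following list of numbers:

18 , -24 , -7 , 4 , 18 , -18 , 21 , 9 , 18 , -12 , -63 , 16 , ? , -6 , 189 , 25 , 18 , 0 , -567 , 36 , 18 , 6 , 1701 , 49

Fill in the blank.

The terms cycle through 4 interleaved subsequences.
Track A: 18, 18, 18, ?, 18, 18 — the constant sequence 18.
Track B: -24, -18, -12, -6, 0, 6 — linear: a_n = -30 + 6·n.
Track C: -7, 21, -63, 189, -567, 1701 — multiplying by -3 each time.
Track D: 4, 9, 16, 25, 36, 49 — perfect squares starting at 2².
Filling track A at index 4 by its rule yields 18.

18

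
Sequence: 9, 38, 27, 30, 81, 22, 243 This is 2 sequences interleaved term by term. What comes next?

14

The terms cycle through 2 interleaved subsequences.
Subsequence A = 9, 27, 81, 243: a geometric progression (common ratio 3).
Subsequence B = 38, 30, 22: linear: a_n = 46 − 8·n.
Position 8 falls in subsequence B as its term 4, giving 14.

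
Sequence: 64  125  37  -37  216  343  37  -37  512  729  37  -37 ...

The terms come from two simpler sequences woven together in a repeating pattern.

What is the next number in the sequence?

Reading positions in blocks of 4 reveals the pattern AABB — 2 tracks woven together.
Stream A: 64, 125, 216, 343, 512, 729 — perfect cubes starting at 4³.
Stream B: 37, -37, 37, -37, 37, -37 — oscillating between 37 and -37.
Term 13 comes from stream A (its 7th entry): 1000.

1000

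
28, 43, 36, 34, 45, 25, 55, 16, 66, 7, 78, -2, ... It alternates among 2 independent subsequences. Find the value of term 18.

-29

The terms cycle through 2 interleaved subsequences.
Subsequence A: 28, 36, 45, 55, 66, 78. Triangular numbers starting at T_7.
Subsequence B: 43, 34, 25, 16, 7, -2. Arithmetic with common difference −9.
Term 18 comes from subsequence B (its 9th entry): -29.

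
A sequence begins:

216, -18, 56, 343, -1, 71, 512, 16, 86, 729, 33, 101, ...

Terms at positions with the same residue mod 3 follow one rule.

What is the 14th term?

Read the sequence 3 terms at a time; column i is its own pattern.
Track A: 216, 343, 512, 729 — consecutive cubes n³ from n = 6.
Track B: -18, -1, 16, 33 — arithmetic, step +17.
Track C: 56, 71, 86, 101 — arithmetic with common difference +15.
Term 14 comes from track B (its 5th entry): 50.

50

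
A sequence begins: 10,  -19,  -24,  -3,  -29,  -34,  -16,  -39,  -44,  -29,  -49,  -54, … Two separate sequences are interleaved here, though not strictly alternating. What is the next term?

-42

The slot pattern repeats as ABB (period 3), so there are 2 interleaved tracks.
Track A: 10, -3, -16, -29. Arithmetic, step −13.
Track B: -19, -24, -29, -34, -39, -44, -49, -54. Linear: a_n = -14 − 5·n.
Position 13 falls in track A as its term 5, giving -42.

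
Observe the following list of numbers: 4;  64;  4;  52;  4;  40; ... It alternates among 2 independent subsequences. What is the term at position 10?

Split by position mod 2 into 2 tracks.
Stream A: 4, 4, 4 (always 4).
Stream B: 64, 52, 40 (arithmetic, step −12).
The 10th slot belongs to stream B; its 5th term is 16.

16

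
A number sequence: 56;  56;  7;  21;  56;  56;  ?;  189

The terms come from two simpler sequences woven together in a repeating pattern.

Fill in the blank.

Reading positions in blocks of 4 reveals the pattern AABB — 2 tracks woven together.
Track A: 56, 56, 56, 56 (constant 56).
Track B: 7, 21, ?, 189 (geometric with ratio 3).
So the missing entry in track B is 63.

63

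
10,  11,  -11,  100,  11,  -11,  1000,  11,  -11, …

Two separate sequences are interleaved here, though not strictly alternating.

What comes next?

Reading positions in blocks of 3 reveals the pattern ABB — 2 tracks woven together.
Track A: 10, 100, 1000. Successive powers of 10.
Track B: 11, -11, 11, -11, 11, -11. The oscillation 11·(−1)^(n+1).
Position 10 falls in track A as its term 4, giving 10000.

10000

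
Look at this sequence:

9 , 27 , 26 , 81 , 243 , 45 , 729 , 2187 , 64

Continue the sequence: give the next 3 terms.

Reading positions in blocks of 3 reveals the pattern AAB — 2 tracks woven together.
Stream A is 9, 27, 81, 243, 729, 2187, which is powers 3^2, 3^3, 3^4, ….
Stream B is 26, 45, 64, which is arithmetic with common difference +19.
Position 10 falls in stream A as its term 7, giving 6561.
Position 11 falls in stream A as its term 8, giving 19683.
Term 12 comes from stream B (its 4th entry): 83.

6561, 19683, 83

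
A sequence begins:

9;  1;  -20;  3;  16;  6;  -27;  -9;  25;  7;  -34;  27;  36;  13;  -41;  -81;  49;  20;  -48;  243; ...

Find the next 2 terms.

Read the sequence 4 terms at a time; column i is its own pattern.
Subsequence A is 9, 16, 25, 36, 49, which is consecutive squares n² from n = 3.
Subsequence B is 1, 6, 7, 13, 20, which is Fibonacci-style (each term is the sum of the two before it).
Subsequence C is -20, -27, -34, -41, -48, which is linear: a_n = -13 − 7·n.
Subsequence D is 3, -9, 27, -81, 243, which is a geometric progression (common ratio -3).
Position 21 → subsequence A, term 6 = 64.
Position 22 falls in subsequence B as its term 6, giving 33.

64, 33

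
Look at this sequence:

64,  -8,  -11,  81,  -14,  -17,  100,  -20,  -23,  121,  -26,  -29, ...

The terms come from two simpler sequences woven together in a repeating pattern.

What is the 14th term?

-32

The slot pattern repeats as ABB (period 3), so there are 2 interleaved tracks.
Subsequence A: 64, 81, 100, 121 — consecutive squares n² from n = 8.
Subsequence B: -8, -11, -14, -17, -20, -23, -26, -29 — linear: a_n = -5 − 3·n.
Term 14 comes from subsequence B (its 9th entry): -32.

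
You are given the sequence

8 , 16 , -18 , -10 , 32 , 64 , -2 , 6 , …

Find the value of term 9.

Reading positions in blocks of 4 reveals the pattern AABB — 2 tracks woven together.
Subsequence A: 8, 16, 32, 64. Powers 2^3, 2^4, 2^5, ….
Subsequence B: -18, -10, -2, 6. Adding 8 each time.
The 9th slot belongs to subsequence A; its 5th term is 128.

128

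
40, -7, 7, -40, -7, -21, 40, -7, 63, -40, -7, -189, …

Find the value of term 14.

-7

Taking every 3rd term gives 3 separate tracks.
Subsequence A is 40, -40, 40, -40, which is oscillating between 40 and -40.
Subsequence B is -7, -7, -7, -7, which is the constant sequence -7.
Subsequence C is 7, -21, 63, -189, which is a geometric progression (common ratio -3).
Position 14 → subsequence B, term 5 = -7.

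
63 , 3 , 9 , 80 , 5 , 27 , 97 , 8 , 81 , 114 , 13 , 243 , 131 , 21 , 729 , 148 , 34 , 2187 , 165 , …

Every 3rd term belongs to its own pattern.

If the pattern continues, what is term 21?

6561

Taking every 3rd term gives 3 separate tracks.
Subsequence A: 63, 80, 97, 114, 131, 148, 165 (adding 17 each time).
Subsequence B: 3, 5, 8, 13, 21, 34 (each term equals the sum of the previous two).
Subsequence C: 9, 27, 81, 243, 729, 2187 (geometric with ratio 3).
Position 21 falls in subsequence C as its term 7, giving 6561.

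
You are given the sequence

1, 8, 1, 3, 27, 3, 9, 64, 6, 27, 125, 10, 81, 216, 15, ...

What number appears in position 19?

The terms cycle through 3 interleaved subsequences.
Subsequence A: 1, 3, 9, 27, 81 (successive powers of 3).
Subsequence B: 8, 27, 64, 125, 216 (perfect cubes starting at 2³).
Subsequence C: 1, 3, 6, 10, 15 (triangular numbers starting at T_1).
Position 19 → subsequence A, term 7 = 729.

729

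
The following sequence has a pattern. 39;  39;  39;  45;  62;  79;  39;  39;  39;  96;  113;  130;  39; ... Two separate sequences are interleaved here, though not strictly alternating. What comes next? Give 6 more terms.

39, 39, 147, 164, 181, 39

The slot pattern repeats as AAABBB (period 6), so there are 2 interleaved tracks.
Track A = 39, 39, 39, 39, 39, 39, 39: always 39.
Track B = 45, 62, 79, 96, 113, 130: arithmetic, step +17.
Position 14 → track A, term 8 = 39.
Term 15 comes from track A (its 9th entry): 39.
Position 16 → track B, term 7 = 147.
Position 17 falls in track B as its term 8, giving 164.
Position 18 falls in track B as its term 9, giving 181.
The 19th slot belongs to track A; its 10th term is 39.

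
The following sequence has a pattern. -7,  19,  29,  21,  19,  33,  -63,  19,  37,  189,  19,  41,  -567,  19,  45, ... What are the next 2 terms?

1701, 19

Split by position mod 3 into 3 tracks.
Stream A: -7, 21, -63, 189, -567. Geometric with ratio -3.
Stream B: 19, 19, 19, 19, 19. The constant sequence 19.
Stream C: 29, 33, 37, 41, 45. Adding 4 each time.
Position 16 falls in stream A as its term 6, giving 1701.
The 17th slot belongs to stream B; its 6th term is 19.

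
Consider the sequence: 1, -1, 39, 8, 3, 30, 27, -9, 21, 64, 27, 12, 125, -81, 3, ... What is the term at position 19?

343

Split by position mod 3 into 3 tracks.
Track A = 1, 8, 27, 64, 125: consecutive cubes n³ from n = 1.
Track B = -1, 3, -9, 27, -81: geometric, ×-3 each step.
Track C = 39, 30, 21, 12, 3: arithmetic, step −9.
Position 19 → track A, term 7 = 343.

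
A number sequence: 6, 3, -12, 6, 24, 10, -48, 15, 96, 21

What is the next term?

Taking every 2nd term gives 2 separate tracks.
Subsequence A: 6, -12, 24, -48, 96 (geometric, ×-2 each step).
Subsequence B: 3, 6, 10, 15, 21 (triangular numbers starting at T_2).
Term 11 comes from subsequence A (its 6th entry): -192.

-192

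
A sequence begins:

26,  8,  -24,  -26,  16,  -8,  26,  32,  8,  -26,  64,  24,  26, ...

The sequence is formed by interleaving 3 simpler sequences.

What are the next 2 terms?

The terms cycle through 3 interleaved subsequences.
Subsequence A: 26, -26, 26, -26, 26 — the oscillation 26·(−1)^(n+1).
Subsequence B: 8, 16, 32, 64 — powers of 2.
Subsequence C: -24, -8, 8, 24 — adding 16 each time.
The 14th slot belongs to subsequence B; its 5th term is 128.
The 15th slot belongs to subsequence C; its 5th term is 40.

128, 40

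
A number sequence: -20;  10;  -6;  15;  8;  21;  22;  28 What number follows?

Split by position mod 2 into 2 tracks.
Track A: -20, -6, 8, 22. Arithmetic, step +14.
Track B: 10, 15, 21, 28. Triangular numbers n(n+1)/2 for n = 4, 5, ….
Term 9 comes from track A (its 5th entry): 36.

36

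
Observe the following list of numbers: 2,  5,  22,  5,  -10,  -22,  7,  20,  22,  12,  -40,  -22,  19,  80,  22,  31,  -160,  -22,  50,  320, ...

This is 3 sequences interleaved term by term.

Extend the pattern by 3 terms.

Taking every 3rd term gives 3 separate tracks.
Track A = 2, 5, 7, 12, 19, 31, 50: Fibonacci-style (each term is the sum of the two before it).
Track B = 5, -10, 20, -40, 80, -160, 320: a geometric progression (common ratio -2).
Track C = 22, -22, 22, -22, 22, -22: oscillating between 22 and -22.
The 21st slot belongs to track C; its 7th term is 22.
Position 22 falls in track A as its term 8, giving 81.
Term 23 comes from track B (its 8th entry): -640.

22, 81, -640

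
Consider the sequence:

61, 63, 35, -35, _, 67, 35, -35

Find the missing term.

65

The slot pattern repeats as AABB (period 4), so there are 2 interleaved tracks.
Stream A: 61, 63, ?, 67 — adding 2 each time.
Stream B: 35, -35, 35, -35 — oscillating between 35 and -35.
Stream A's pattern makes the blank 65.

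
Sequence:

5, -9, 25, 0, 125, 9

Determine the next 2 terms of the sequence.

625, 18

The terms cycle through 2 interleaved subsequences.
Track A: 5, 25, 125 — powers 5^1, 5^2, 5^3, ….
Track B: -9, 0, 9 — arithmetic with common difference +9.
Position 7 → track A, term 4 = 625.
Position 8 → track B, term 4 = 18.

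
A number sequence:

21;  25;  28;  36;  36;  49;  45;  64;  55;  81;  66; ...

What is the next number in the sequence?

100

The terms cycle through 2 interleaved subsequences.
Track A: 21, 28, 36, 45, 55, 66. Triangular numbers starting at T_6.
Track B: 25, 36, 49, 64, 81. Perfect squares starting at 5².
Term 12 comes from track B (its 6th entry): 100.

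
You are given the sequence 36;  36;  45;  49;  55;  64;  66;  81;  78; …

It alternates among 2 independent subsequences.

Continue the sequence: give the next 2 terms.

100, 91

Taking every 2nd term gives 2 separate tracks.
Subsequence A: 36, 45, 55, 66, 78. Triangular numbers n(n+1)/2 for n = 8, 9, ….
Subsequence B: 36, 49, 64, 81. Perfect squares starting at 6².
Position 10 → subsequence B, term 5 = 100.
Position 11 falls in subsequence A as its term 6, giving 91.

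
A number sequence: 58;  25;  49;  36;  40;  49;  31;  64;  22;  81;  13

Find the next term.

100

Positions 1, 3, 5, … form one subsequence and positions 2, 4, 6, … form another.
Track A: 58, 49, 40, 31, 22, 13. Subtracting 9 each time.
Track B: 25, 36, 49, 64, 81. Perfect squares starting at 5².
Term 12 comes from track B (its 6th entry): 100.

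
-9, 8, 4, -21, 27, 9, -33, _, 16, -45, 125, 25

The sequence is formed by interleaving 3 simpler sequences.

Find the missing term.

Split by position mod 3: positions 1, 4, 7, … form one track, and each other residue class forms its own.
Track A is -9, -21, -33, -45, which is subtracting 12 each time.
Track B is 8, 27, ?, 125, which is the cubes 2³, 3³, 4³, ….
Track C is 4, 9, 16, 25, which is perfect squares starting at 2².
So the missing entry in track B is 64.

64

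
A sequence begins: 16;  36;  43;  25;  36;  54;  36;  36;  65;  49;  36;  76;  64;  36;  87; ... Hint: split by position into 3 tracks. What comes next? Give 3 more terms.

81, 36, 98

Split by position mod 3 into 3 tracks.
Track A: 16, 25, 36, 49, 64 (consecutive squares n² from n = 4).
Track B: 36, 36, 36, 36, 36 (the constant sequence 36).
Track C: 43, 54, 65, 76, 87 (adding 11 each time).
Term 16 comes from track A (its 6th entry): 81.
Position 17 → track B, term 6 = 36.
Position 18 falls in track C as its term 6, giving 98.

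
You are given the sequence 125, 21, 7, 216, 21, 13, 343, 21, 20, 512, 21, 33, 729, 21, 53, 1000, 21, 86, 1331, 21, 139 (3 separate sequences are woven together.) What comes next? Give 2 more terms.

The terms cycle through 3 interleaved subsequences.
Track A = 125, 216, 343, 512, 729, 1000, 1331: the cubes 5³, 6³, 7³, ….
Track B = 21, 21, 21, 21, 21, 21, 21: the constant sequence 21.
Track C = 7, 13, 20, 33, 53, 86, 139: Fibonacci-style (each term is the sum of the two before it).
The 22nd slot belongs to track A; its 8th term is 1728.
Position 23 → track B, term 8 = 21.

1728, 21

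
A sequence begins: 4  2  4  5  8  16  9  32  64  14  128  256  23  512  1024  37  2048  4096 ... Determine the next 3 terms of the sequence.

The slot pattern repeats as ABB (period 3), so there are 2 interleaved tracks.
Track A is 4, 5, 9, 14, 23, 37, which is Fibonacci-style (each term is the sum of the two before it).
Track B is 2, 4, 8, 16, 32, 64, 128, 256, 512, 1024, 2048, 4096, which is powers 2^1, 2^2, 2^3, ….
Position 19 falls in track A as its term 7, giving 60.
The 20th slot belongs to track B; its 13th term is 8192.
Term 21 comes from track B (its 14th entry): 16384.

60, 8192, 16384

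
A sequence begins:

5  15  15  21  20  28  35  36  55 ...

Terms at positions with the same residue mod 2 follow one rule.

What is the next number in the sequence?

45

The terms cycle through 2 interleaved subsequences.
Subsequence A is 5, 15, 20, 35, 55, which is a Fibonacci-like recurrence a_n = a_{n-1} + a_{n-2}.
Subsequence B is 15, 21, 28, 36, which is triangular numbers n(n+1)/2 for n = 5, 6, ….
The 10th slot belongs to subsequence B; its 5th term is 45.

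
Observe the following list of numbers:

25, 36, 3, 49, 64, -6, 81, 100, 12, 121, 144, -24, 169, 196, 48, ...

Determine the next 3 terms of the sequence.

225, 256, -96

Positions follow the repeating pattern AAB; grouping by letter gives 2 tracks.
Track A is 25, 36, 49, 64, 81, 100, 121, 144, 169, 196, which is the squares 5², 6², 7², ….
Track B is 3, -6, 12, -24, 48, which is geometric with ratio -2.
Position 16 falls in track A as its term 11, giving 225.
The 17th slot belongs to track A; its 12th term is 256.
Term 18 comes from track B (its 6th entry): -96.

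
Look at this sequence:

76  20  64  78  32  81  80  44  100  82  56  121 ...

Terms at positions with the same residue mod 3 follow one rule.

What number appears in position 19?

88

Taking every 3rd term gives 3 separate tracks.
Track A: 76, 78, 80, 82 — arithmetic, step +2.
Track B: 20, 32, 44, 56 — linear: a_n = 8 + 12·n.
Track C: 64, 81, 100, 121 — the squares 8², 9², 10², ….
The 19th slot belongs to track A; its 7th term is 88.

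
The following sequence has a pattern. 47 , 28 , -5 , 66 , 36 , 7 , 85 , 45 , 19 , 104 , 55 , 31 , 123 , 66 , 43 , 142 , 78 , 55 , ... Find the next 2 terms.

161, 91

Taking every 3rd term gives 3 separate tracks.
Stream A: 47, 66, 85, 104, 123, 142. Arithmetic, step +19.
Stream B: 28, 36, 45, 55, 66, 78. Triangular numbers n(n+1)/2 for n = 7, 8, ….
Stream C: -5, 7, 19, 31, 43, 55. Linear: a_n = -17 + 12·n.
Term 19 comes from stream A (its 7th entry): 161.
The 20th slot belongs to stream B; its 7th term is 91.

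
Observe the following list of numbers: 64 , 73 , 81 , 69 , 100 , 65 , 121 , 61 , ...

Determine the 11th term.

The terms cycle through 2 interleaved subsequences.
Subsequence A: 64, 81, 100, 121. Consecutive squares n² from n = 8.
Subsequence B: 73, 69, 65, 61. Arithmetic with common difference −4.
Position 11 falls in subsequence A as its term 6, giving 169.

169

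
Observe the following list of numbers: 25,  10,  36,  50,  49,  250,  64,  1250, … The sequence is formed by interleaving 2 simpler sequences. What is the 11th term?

Odd-indexed and even-indexed terms follow separate rules.
Subsequence A: 25, 36, 49, 64 — consecutive squares n² from n = 5.
Subsequence B: 10, 50, 250, 1250 — multiplying by 5 each time.
The 11th slot belongs to subsequence A; its 6th term is 100.

100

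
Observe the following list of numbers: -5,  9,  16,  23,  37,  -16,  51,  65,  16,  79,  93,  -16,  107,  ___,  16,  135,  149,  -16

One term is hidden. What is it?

121

The slot pattern repeats as AAB (period 3), so there are 2 interleaved tracks.
Track A = -5, 9, 23, 37, 51, 65, 79, 93, 107, ?, 135, 149: arithmetic with common difference +14.
Track B = 16, -16, 16, -16, 16, -16: alternating ±16.
Filling track A at index 10 by its rule yields 121.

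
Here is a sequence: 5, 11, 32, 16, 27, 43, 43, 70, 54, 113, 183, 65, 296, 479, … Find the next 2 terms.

Positions follow the repeating pattern AAB; grouping by letter gives 2 tracks.
Track A is 5, 11, 16, 27, 43, 70, 113, 183, 296, 479, which is Fibonacci-style (each term is the sum of the two before it).
Track B is 32, 43, 54, 65, which is arithmetic with common difference +11.
The 15th slot belongs to track B; its 5th term is 76.
Position 16 falls in track A as its term 11, giving 775.

76, 775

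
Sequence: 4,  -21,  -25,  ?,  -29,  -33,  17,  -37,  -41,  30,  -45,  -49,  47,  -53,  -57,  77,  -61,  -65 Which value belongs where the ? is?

13

Positions follow the repeating pattern ABB; grouping by letter gives 2 tracks.
Stream A: 4, ?, 17, 30, 47, 77. A Fibonacci-like recurrence a_n = a_{n-1} + a_{n-2}.
Stream B: -21, -25, -29, -33, -37, -41, -45, -49, -53, -57, -61, -65. Arithmetic with common difference −4.
So the missing entry in stream A is 13.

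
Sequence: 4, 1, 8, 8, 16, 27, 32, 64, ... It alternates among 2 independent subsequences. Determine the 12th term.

The terms cycle through 2 interleaved subsequences.
Stream A: 4, 8, 16, 32 (powers 2^2, 2^3, 2^4, …).
Stream B: 1, 8, 27, 64 (perfect cubes starting at 1³).
The 12th slot belongs to stream B; its 6th term is 216.

216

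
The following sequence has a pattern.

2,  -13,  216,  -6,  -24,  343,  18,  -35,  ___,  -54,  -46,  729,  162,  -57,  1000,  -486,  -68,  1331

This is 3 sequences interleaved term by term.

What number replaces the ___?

512

Split by position mod 3 into 3 tracks.
Stream A: 2, -6, 18, -54, 162, -486 (geometric, ×-3 each step).
Stream B: -13, -24, -35, -46, -57, -68 (arithmetic, step −11).
Stream C: 216, 343, ?, 729, 1000, 1331 (consecutive cubes n³ from n = 6).
Stream C's pattern makes the blank 512.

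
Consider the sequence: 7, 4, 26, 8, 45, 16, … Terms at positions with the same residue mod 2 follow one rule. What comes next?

The terms cycle through 2 interleaved subsequences.
Track A: 7, 26, 45 (arithmetic with common difference +19).
Track B: 4, 8, 16 (powers of 2).
The 7th slot belongs to track A; its 4th term is 64.

64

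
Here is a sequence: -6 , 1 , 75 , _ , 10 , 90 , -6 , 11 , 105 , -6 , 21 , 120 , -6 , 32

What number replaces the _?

-6

Split by position mod 3: positions 1, 4, 7, … form one track, and each other residue class forms its own.
Track A: -6, ?, -6, -6, -6 — constant -6.
Track B: 1, 10, 11, 21, 32 — each term equals the sum of the previous two.
Track C: 75, 90, 105, 120 — linear: a_n = 60 + 15·n.
So the missing entry in track A is -6.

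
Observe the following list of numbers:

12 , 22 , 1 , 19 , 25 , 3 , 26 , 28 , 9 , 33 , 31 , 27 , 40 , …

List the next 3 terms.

34, 81, 47

The terms cycle through 3 interleaved subsequences.
Track A = 12, 19, 26, 33, 40: arithmetic, step +7.
Track B = 22, 25, 28, 31: arithmetic, step +3.
Track C = 1, 3, 9, 27: successive powers of 3.
The 14th slot belongs to track B; its 5th term is 34.
Position 15 falls in track C as its term 5, giving 81.
Position 16 falls in track A as its term 6, giving 47.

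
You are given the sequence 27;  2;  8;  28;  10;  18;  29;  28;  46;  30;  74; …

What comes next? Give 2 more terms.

120, 31

The slot pattern repeats as ABB (period 3), so there are 2 interleaved tracks.
Track A is 27, 28, 29, 30, which is adding 1 each time.
Track B is 2, 8, 10, 18, 28, 46, 74, which is Fibonacci-style (each term is the sum of the two before it).
Term 12 comes from track B (its 8th entry): 120.
The 13th slot belongs to track A; its 5th term is 31.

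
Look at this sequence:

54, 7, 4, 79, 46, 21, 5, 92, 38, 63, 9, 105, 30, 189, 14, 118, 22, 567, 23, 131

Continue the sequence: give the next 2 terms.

Read the sequence 4 terms at a time; column i is its own pattern.
Track A: 54, 46, 38, 30, 22. Arithmetic, step −8.
Track B: 7, 21, 63, 189, 567. Multiplying by 3 each time.
Track C: 4, 5, 9, 14, 23. A Fibonacci-like recurrence a_n = a_{n-1} + a_{n-2}.
Track D: 79, 92, 105, 118, 131. Linear: a_n = 66 + 13·n.
Position 21 falls in track A as its term 6, giving 14.
Position 22 → track B, term 6 = 1701.

14, 1701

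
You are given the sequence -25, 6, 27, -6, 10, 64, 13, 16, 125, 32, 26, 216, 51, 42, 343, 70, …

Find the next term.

68

Read the sequence 3 terms at a time; column i is its own pattern.
Track A is -25, -6, 13, 32, 51, 70, which is adding 19 each time.
Track B is 6, 10, 16, 26, 42, which is Fibonacci-style (each term is the sum of the two before it).
Track C is 27, 64, 125, 216, 343, which is the cubes 3³, 4³, 5³, ….
The 17th slot belongs to track B; its 6th term is 68.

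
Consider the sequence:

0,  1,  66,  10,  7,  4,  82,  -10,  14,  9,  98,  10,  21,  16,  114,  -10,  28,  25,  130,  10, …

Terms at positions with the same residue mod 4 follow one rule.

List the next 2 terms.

Split by position mod 4: positions 1, 5, 9, … form one track, and each other residue class forms its own.
Stream A = 0, 7, 14, 21, 28: arithmetic with common difference +7.
Stream B = 1, 4, 9, 16, 25: consecutive squares n² from n = 1.
Stream C = 66, 82, 98, 114, 130: arithmetic with common difference +16.
Stream D = 10, -10, 10, -10, 10: oscillating between 10 and -10.
Position 21 falls in stream A as its term 6, giving 35.
The 22nd slot belongs to stream B; its 6th term is 36.

35, 36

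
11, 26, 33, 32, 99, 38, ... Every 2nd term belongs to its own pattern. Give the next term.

297

Positions 1, 3, 5, … form one subsequence and positions 2, 4, 6, … form another.
Stream A is 11, 33, 99, which is geometric with ratio 3.
Stream B is 26, 32, 38, which is arithmetic, step +6.
Position 7 falls in stream A as its term 4, giving 297.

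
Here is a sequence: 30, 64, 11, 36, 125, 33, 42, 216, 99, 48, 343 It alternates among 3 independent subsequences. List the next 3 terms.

297, 54, 512

Read the sequence 3 terms at a time; column i is its own pattern.
Subsequence A = 30, 36, 42, 48: arithmetic with common difference +6.
Subsequence B = 64, 125, 216, 343: consecutive cubes n³ from n = 4.
Subsequence C = 11, 33, 99: geometric with ratio 3.
Position 12 → subsequence C, term 4 = 297.
The 13th slot belongs to subsequence A; its 5th term is 54.
The 14th slot belongs to subsequence B; its 5th term is 512.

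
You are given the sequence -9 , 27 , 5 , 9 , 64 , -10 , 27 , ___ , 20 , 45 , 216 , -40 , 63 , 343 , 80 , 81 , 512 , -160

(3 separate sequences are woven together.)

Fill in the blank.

Split by position mod 3 into 3 tracks.
Track A: -9, 9, 27, 45, 63, 81. Adding 18 each time.
Track B: 27, 64, ?, 216, 343, 512. The cubes 3³, 4³, 5³, ….
Track C: 5, -10, 20, -40, 80, -160. Geometric, ×-2 each step.
The gap is track B's term 3; the rule gives 125.

125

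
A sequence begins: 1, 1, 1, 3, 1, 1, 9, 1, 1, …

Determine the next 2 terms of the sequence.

Positions follow the repeating pattern ABB; grouping by letter gives 2 tracks.
Subsequence A is 1, 3, 9, which is successive powers of 3.
Subsequence B is 1, 1, 1, 1, 1, 1, which is constant 1.
Position 10 → subsequence A, term 4 = 27.
Term 11 comes from subsequence B (its 7th entry): 1.

27, 1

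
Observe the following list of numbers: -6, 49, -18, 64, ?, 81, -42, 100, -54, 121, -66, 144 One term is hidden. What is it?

Split by position mod 2 into 2 tracks.
Track A: -6, -18, ?, -42, -54, -66. Linear: a_n = 6 − 12·n.
Track B: 49, 64, 81, 100, 121, 144. The squares 7², 8², 9², ….
Filling track A at index 3 by its rule yields -30.

-30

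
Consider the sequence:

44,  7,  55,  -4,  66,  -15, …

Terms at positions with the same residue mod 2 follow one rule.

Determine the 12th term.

Positions 1, 3, 5, … form one subsequence and positions 2, 4, 6, … form another.
Track A: 44, 55, 66 (linear: a_n = 33 + 11·n).
Track B: 7, -4, -15 (subtracting 11 each time).
Term 12 comes from track B (its 6th entry): -48.

-48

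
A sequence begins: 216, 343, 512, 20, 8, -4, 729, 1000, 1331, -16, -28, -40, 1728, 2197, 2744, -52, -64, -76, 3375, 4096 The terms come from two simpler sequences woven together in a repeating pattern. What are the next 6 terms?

4913, -88, -100, -112, 5832, 6859

Positions follow the repeating pattern AAABBB; grouping by letter gives 2 tracks.
Stream A: 216, 343, 512, 729, 1000, 1331, 1728, 2197, 2744, 3375, 4096. Perfect cubes starting at 6³.
Stream B: 20, 8, -4, -16, -28, -40, -52, -64, -76. Linear: a_n = 32 − 12·n.
Position 21 falls in stream A as its term 12, giving 4913.
Position 22 → stream B, term 10 = -88.
Position 23 → stream B, term 11 = -100.
Position 24 falls in stream B as its term 12, giving -112.
Position 25 falls in stream A as its term 13, giving 5832.
Term 26 comes from stream A (its 14th entry): 6859.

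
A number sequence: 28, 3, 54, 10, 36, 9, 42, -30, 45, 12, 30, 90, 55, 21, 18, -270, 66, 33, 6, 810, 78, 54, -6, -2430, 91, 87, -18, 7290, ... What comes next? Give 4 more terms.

105, 141, -30, -21870

Split by position mod 4: positions 1, 5, 9, … form one track, and each other residue class forms its own.
Subsequence A: 28, 36, 45, 55, 66, 78, 91. Triangular numbers n(n+1)/2 for n = 7, 8, ….
Subsequence B: 3, 9, 12, 21, 33, 54, 87. A Fibonacci-like recurrence a_n = a_{n-1} + a_{n-2}.
Subsequence C: 54, 42, 30, 18, 6, -6, -18. Arithmetic with common difference −12.
Subsequence D: 10, -30, 90, -270, 810, -2430, 7290. Geometric with ratio -3.
The 29th slot belongs to subsequence A; its 8th term is 105.
Term 30 comes from subsequence B (its 8th entry): 141.
The 31st slot belongs to subsequence C; its 8th term is -30.
Position 32 falls in subsequence D as its term 8, giving -21870.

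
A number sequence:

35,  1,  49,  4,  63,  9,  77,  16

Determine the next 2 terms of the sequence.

Positions 1, 3, 5, … form one subsequence and positions 2, 4, 6, … form another.
Subsequence A = 35, 49, 63, 77: adding 14 each time.
Subsequence B = 1, 4, 9, 16: perfect squares starting at 1².
The 9th slot belongs to subsequence A; its 5th term is 91.
The 10th slot belongs to subsequence B; its 5th term is 25.

91, 25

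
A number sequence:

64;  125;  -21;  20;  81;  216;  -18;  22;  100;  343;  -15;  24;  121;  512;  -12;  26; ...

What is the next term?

The terms cycle through 4 interleaved subsequences.
Stream A: 64, 81, 100, 121 (the squares 8², 9², 10², …).
Stream B: 125, 216, 343, 512 (consecutive cubes n³ from n = 5).
Stream C: -21, -18, -15, -12 (adding 3 each time).
Stream D: 20, 22, 24, 26 (adding 2 each time).
The 17th slot belongs to stream A; its 5th term is 144.

144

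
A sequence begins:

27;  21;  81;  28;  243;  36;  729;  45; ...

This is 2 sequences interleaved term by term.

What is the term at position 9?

Split by position mod 2 into 2 tracks.
Stream A: 27, 81, 243, 729. Powers 3^3, 3^4, 3^5, ….
Stream B: 21, 28, 36, 45. Triangular numbers n(n+1)/2 for n = 6, 7, ….
Term 9 comes from stream A (its 5th entry): 2187.

2187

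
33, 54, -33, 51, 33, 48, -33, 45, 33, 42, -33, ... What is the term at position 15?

The terms cycle through 2 interleaved subsequences.
Subsequence A: 33, -33, 33, -33, 33, -33 — the oscillation 33·(−1)^(n+1).
Subsequence B: 54, 51, 48, 45, 42 — subtracting 3 each time.
Position 15 falls in subsequence A as its term 8, giving -33.

-33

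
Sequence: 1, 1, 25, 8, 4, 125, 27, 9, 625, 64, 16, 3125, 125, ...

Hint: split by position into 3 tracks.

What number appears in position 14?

25

Split by position mod 3 into 3 tracks.
Track A is 1, 8, 27, 64, 125, which is the cubes 1³, 2³, 3³, ….
Track B is 1, 4, 9, 16, which is the squares 1², 2², 3², ….
Track C is 25, 125, 625, 3125, which is powers 5^2, 5^3, 5^4, ….
The 14th slot belongs to track B; its 5th term is 25.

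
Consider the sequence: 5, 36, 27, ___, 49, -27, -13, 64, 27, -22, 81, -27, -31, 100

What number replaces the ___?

-4

Read the sequence 3 terms at a time; column i is its own pattern.
Stream A: 5, ?, -13, -22, -31 — linear: a_n = 14 − 9·n.
Stream B: 36, 49, 64, 81, 100 — the squares 6², 7², 8², ….
Stream C: 27, -27, 27, -27 — alternating ±27.
The gap is stream A's term 2; the rule gives -4.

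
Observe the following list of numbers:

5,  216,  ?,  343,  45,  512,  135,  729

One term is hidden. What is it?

15

Taking every 2nd term gives 2 separate tracks.
Subsequence A is 5, ?, 45, 135, which is geometric, ×3 each step.
Subsequence B is 216, 343, 512, 729, which is consecutive cubes n³ from n = 6.
Filling subsequence A at index 2 by its rule yields 15.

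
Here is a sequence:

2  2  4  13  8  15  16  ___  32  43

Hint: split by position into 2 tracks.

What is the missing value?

28

Odd-indexed and even-indexed terms follow separate rules.
Subsequence A: 2, 4, 8, 16, 32 (powers of 2).
Subsequence B: 2, 13, 15, ?, 43 (a Fibonacci-like recurrence a_n = a_{n-1} + a_{n-2}).
So the missing entry in subsequence B is 28.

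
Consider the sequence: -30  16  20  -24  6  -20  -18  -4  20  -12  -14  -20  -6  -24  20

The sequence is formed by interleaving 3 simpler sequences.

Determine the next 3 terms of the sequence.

0, -34, -20

The terms cycle through 3 interleaved subsequences.
Track A is -30, -24, -18, -12, -6, which is arithmetic with common difference +6.
Track B is 16, 6, -4, -14, -24, which is arithmetic with common difference −10.
Track C is 20, -20, 20, -20, 20, which is alternating ±20.
Position 16 falls in track A as its term 6, giving 0.
The 17th slot belongs to track B; its 6th term is -34.
Term 18 comes from track C (its 6th entry): -20.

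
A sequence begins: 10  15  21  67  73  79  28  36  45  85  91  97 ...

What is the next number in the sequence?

55

Reading positions in blocks of 6 reveals the pattern AAABBB — 2 tracks woven together.
Track A = 10, 15, 21, 28, 36, 45: triangular numbers starting at T_4.
Track B = 67, 73, 79, 85, 91, 97: arithmetic, step +6.
Term 13 comes from track A (its 7th entry): 55.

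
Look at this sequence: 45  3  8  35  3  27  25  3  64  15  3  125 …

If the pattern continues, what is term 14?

3

Taking every 3rd term gives 3 separate tracks.
Subsequence A = 45, 35, 25, 15: linear: a_n = 55 − 10·n.
Subsequence B = 3, 3, 3, 3: always 3.
Subsequence C = 8, 27, 64, 125: consecutive cubes n³ from n = 2.
Term 14 comes from subsequence B (its 5th entry): 3.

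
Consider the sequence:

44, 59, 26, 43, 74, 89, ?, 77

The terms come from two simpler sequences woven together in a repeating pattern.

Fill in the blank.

60

The slot pattern repeats as AABB (period 4), so there are 2 interleaved tracks.
Subsequence A: 44, 59, 74, 89 — linear: a_n = 29 + 15·n.
Subsequence B: 26, 43, ?, 77 — adding 17 each time.
So the missing entry in subsequence B is 60.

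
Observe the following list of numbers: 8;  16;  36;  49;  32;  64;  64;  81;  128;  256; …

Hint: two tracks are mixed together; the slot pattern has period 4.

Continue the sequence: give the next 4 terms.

100, 121, 512, 1024

Reading positions in blocks of 4 reveals the pattern AABB — 2 tracks woven together.
Track A = 8, 16, 32, 64, 128, 256: powers 2^3, 2^4, 2^5, ….
Track B = 36, 49, 64, 81: perfect squares starting at 6².
Position 11 falls in track B as its term 5, giving 100.
Position 12 falls in track B as its term 6, giving 121.
Position 13 → track A, term 7 = 512.
Position 14 → track A, term 8 = 1024.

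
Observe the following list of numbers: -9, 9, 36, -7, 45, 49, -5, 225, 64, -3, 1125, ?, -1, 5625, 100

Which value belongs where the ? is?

81

Split by position mod 3 into 3 tracks.
Subsequence A: -9, -7, -5, -3, -1 — adding 2 each time.
Subsequence B: 9, 45, 225, 1125, 5625 — geometric with ratio 5.
Subsequence C: 36, 49, 64, ?, 100 — perfect squares starting at 6².
The gap is subsequence C's term 4; the rule gives 81.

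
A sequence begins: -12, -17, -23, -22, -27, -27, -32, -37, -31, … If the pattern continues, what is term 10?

-42

The slot pattern repeats as AAB (period 3), so there are 2 interleaved tracks.
Stream A: -12, -17, -22, -27, -32, -37. Subtracting 5 each time.
Stream B: -23, -27, -31. Subtracting 4 each time.
Term 10 comes from stream A (its 7th entry): -42.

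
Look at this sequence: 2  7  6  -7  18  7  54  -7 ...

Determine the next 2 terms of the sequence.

162, 7

Positions 1, 3, 5, … form one subsequence and positions 2, 4, 6, … form another.
Stream A: 2, 6, 18, 54 (multiplying by 3 each time).
Stream B: 7, -7, 7, -7 (oscillating between 7 and -7).
Term 9 comes from stream A (its 5th entry): 162.
Position 10 → stream B, term 5 = 7.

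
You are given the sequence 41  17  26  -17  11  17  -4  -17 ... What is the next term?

Taking every 2nd term gives 2 separate tracks.
Stream A is 41, 26, 11, -4, which is arithmetic with common difference −15.
Stream B is 17, -17, 17, -17, which is the oscillation 17·(−1)^(n+1).
The 9th slot belongs to stream A; its 5th term is -19.

-19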